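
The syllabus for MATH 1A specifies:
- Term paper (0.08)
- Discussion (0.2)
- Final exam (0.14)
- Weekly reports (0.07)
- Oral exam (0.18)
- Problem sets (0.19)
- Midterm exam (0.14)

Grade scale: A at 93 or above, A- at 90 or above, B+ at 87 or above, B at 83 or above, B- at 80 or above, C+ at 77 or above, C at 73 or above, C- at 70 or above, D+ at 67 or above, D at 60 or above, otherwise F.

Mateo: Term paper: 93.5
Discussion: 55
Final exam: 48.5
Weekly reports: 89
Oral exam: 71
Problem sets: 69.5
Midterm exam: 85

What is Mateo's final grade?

D+

Weighted total:
  Term paper 93.5 × 0.08 = 7.48
  Discussion 55 × 0.2 = 11
  Final exam 48.5 × 0.14 = 6.79
  Weekly reports 89 × 0.07 = 6.23
  Oral exam 71 × 0.18 = 12.78
  Problem sets 69.5 × 0.19 = 13.205
  Midterm exam 85 × 0.14 = 11.9
Sum = 69.385
69.385 is ≥ 67 and < 70 → D+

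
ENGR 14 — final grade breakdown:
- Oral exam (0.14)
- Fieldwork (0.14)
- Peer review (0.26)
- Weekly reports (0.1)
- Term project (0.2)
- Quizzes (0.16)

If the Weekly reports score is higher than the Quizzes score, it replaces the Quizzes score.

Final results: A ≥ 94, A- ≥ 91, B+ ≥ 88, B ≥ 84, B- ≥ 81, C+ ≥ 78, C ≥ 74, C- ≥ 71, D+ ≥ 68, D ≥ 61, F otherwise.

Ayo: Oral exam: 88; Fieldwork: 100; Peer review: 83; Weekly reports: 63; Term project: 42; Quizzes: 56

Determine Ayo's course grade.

Weekly reports (63) > Quizzes (56), so Quizzes counts as 63.
Weighted total:
  Oral exam 88 × 0.14 = 12.32
  Fieldwork 100 × 0.14 = 14
  Peer review 83 × 0.26 = 21.58
  Weekly reports 63 × 0.1 = 6.3
  Term project 42 × 0.2 = 8.4
  Quizzes 63 × 0.16 = 10.08
Sum = 72.68
72.68 is ≥ 71 and < 74 → C-

C-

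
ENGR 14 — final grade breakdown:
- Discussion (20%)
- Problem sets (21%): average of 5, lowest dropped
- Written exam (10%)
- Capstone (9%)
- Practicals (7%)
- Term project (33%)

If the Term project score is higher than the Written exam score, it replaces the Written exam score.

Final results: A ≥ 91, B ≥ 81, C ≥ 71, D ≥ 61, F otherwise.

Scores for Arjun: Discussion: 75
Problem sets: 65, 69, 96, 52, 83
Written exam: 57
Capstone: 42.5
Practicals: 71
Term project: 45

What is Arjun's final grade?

Problem sets: drop 52 → average of remaining 4 = 313/4 = 78.25
Term project (45) ≤ Written exam (57), so Written exam stays at 57.
Weighted total:
  Discussion 75 × 0.2 = 15
  Problem sets 78.25 × 0.21 = 16.4325
  Written exam 57 × 0.1 = 5.7
  Capstone 42.5 × 0.09 = 3.825
  Practicals 71 × 0.07 = 4.97
  Term project 45 × 0.33 = 14.85
Sum = 60.7775
60.7775 < 61 → F

F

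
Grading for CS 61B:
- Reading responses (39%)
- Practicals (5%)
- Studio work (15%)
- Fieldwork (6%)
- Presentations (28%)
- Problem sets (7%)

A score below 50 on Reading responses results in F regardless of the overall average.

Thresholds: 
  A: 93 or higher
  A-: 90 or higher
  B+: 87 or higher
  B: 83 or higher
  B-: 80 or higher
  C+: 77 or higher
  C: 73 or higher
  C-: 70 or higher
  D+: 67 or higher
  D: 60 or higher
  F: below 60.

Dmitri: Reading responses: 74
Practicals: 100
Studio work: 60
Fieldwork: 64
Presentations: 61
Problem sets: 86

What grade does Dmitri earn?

Reading responses score 74 ≥ 50: minimum met.
Weighted total:
  Reading responses 74 × 0.39 = 28.86
  Practicals 100 × 0.05 = 5
  Studio work 60 × 0.15 = 9
  Fieldwork 64 × 0.06 = 3.84
  Presentations 61 × 0.28 = 17.08
  Problem sets 86 × 0.07 = 6.02
Sum = 69.8
69.8 is ≥ 67 and < 70 → D+

D+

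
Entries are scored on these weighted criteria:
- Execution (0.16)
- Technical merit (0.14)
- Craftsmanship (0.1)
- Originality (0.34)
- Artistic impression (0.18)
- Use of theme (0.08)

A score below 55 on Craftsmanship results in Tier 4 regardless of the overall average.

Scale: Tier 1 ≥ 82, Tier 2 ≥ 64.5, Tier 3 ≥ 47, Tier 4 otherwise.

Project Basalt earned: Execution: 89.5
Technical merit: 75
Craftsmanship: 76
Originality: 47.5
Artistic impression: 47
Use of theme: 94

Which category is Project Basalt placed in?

Craftsmanship score 76 ≥ 55: minimum met.
Weighted total:
  Execution 89.5 × 0.16 = 14.32
  Technical merit 75 × 0.14 = 10.5
  Craftsmanship 76 × 0.1 = 7.6
  Originality 47.5 × 0.34 = 16.15
  Artistic impression 47 × 0.18 = 8.46
  Use of theme 94 × 0.08 = 7.52
Sum = 64.55
64.55 is ≥ 64.5 and < 82 → Tier 2

Tier 2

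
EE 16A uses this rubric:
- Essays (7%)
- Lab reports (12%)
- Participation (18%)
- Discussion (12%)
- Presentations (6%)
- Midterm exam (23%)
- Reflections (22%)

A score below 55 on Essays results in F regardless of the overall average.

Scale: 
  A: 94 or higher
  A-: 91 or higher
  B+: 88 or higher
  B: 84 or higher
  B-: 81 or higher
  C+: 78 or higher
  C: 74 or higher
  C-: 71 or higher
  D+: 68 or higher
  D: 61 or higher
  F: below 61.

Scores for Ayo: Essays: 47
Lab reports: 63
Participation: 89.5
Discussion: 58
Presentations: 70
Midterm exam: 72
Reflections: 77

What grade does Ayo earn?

Essays score 47 < 55: minimum not met.
Weighted total:
  Essays 47 × 0.07 = 3.29
  Lab reports 63 × 0.12 = 7.56
  Participation 89.5 × 0.18 = 16.11
  Discussion 58 × 0.12 = 6.96
  Presentations 70 × 0.06 = 4.2
  Midterm exam 72 × 0.23 = 16.56
  Reflections 77 × 0.22 = 16.94
Sum = 71.62
Because the Essays minimum was not met, the result is F.

F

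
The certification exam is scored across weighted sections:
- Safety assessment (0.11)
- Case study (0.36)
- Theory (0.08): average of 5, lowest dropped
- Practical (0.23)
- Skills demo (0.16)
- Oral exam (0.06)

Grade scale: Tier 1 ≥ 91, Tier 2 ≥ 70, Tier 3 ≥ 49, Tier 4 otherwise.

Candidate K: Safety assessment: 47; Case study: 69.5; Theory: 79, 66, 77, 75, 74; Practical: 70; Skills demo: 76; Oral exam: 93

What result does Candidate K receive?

Tier 2

Theory: drop 66 → average of remaining 4 = 305/4 = 76.25
Weighted total:
  Safety assessment 47 × 0.11 = 5.17
  Case study 69.5 × 0.36 = 25.02
  Theory 76.25 × 0.08 = 6.1
  Practical 70 × 0.23 = 16.1
  Skills demo 76 × 0.16 = 12.16
  Oral exam 93 × 0.06 = 5.58
Sum = 70.13
70.13 is ≥ 70 and < 91 → Tier 2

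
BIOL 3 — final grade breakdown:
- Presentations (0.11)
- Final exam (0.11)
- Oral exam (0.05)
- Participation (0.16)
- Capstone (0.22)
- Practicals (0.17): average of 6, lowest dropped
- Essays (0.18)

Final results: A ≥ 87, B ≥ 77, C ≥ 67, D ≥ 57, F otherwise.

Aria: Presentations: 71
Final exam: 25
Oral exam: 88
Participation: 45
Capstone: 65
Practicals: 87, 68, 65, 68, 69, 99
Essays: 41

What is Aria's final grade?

Practicals: drop 65 → average of remaining 5 = 391/5 = 78.2
Weighted total:
  Presentations 71 × 0.11 = 7.81
  Final exam 25 × 0.11 = 2.75
  Oral exam 88 × 0.05 = 4.4
  Participation 45 × 0.16 = 7.2
  Capstone 65 × 0.22 = 14.3
  Practicals 78.2 × 0.17 = 13.294
  Essays 41 × 0.18 = 7.38
Sum = 57.134
57.134 is ≥ 57 and < 67 → D

D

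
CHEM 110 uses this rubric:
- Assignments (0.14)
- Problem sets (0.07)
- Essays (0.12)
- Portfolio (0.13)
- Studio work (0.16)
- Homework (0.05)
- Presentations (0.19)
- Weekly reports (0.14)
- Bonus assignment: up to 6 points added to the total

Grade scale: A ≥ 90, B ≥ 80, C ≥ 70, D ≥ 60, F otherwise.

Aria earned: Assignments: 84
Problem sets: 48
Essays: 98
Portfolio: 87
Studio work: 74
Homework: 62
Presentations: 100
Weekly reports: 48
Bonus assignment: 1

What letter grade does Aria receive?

Weighted total:
  Assignments 84 × 0.14 = 11.76
  Problem sets 48 × 0.07 = 3.36
  Essays 98 × 0.12 = 11.76
  Portfolio 87 × 0.13 = 11.31
  Studio work 74 × 0.16 = 11.84
  Homework 62 × 0.05 = 3.1
  Presentations 100 × 0.19 = 19
  Weekly reports 48 × 0.14 = 6.72
Sum = 78.85
Bonus assignment: 78.85 + 1 = 79.85
79.85 is ≥ 70 and < 80 → C

C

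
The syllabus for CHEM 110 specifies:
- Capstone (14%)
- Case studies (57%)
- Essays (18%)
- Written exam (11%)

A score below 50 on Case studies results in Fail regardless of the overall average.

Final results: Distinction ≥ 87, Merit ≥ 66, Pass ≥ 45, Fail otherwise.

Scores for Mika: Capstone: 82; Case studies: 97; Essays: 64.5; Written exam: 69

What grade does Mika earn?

Case studies score 97 ≥ 50: minimum met.
Weighted total:
  Capstone 82 × 0.14 = 11.48
  Case studies 97 × 0.57 = 55.29
  Essays 64.5 × 0.18 = 11.61
  Written exam 69 × 0.11 = 7.59
Sum = 85.97
85.97 is ≥ 66 and < 87 → Merit

Merit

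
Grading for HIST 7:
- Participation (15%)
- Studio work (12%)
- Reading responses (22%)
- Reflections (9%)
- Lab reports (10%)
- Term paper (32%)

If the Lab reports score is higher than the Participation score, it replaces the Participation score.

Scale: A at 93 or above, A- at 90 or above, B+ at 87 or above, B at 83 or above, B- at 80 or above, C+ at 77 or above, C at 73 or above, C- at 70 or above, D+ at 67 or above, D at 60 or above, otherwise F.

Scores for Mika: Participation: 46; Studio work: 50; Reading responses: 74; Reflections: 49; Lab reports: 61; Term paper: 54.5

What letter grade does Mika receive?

Lab reports (61) > Participation (46), so Participation counts as 61.
Weighted total:
  Participation 61 × 0.15 = 9.15
  Studio work 50 × 0.12 = 6
  Reading responses 74 × 0.22 = 16.28
  Reflections 49 × 0.09 = 4.41
  Lab reports 61 × 0.1 = 6.1
  Term paper 54.5 × 0.32 = 17.44
Sum = 59.38
59.38 < 60 → F

F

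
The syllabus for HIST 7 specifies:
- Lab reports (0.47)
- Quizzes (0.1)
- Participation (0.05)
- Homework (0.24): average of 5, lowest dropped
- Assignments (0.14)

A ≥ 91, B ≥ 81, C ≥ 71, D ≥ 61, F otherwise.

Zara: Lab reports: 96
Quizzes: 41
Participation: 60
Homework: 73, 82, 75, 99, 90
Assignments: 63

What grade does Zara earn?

B

Homework: drop 73 → average of remaining 4 = 346/4 = 86.5
Weighted total:
  Lab reports 96 × 0.47 = 45.12
  Quizzes 41 × 0.1 = 4.1
  Participation 60 × 0.05 = 3
  Homework 86.5 × 0.24 = 20.76
  Assignments 63 × 0.14 = 8.82
Sum = 81.8
81.8 is ≥ 81 and < 91 → B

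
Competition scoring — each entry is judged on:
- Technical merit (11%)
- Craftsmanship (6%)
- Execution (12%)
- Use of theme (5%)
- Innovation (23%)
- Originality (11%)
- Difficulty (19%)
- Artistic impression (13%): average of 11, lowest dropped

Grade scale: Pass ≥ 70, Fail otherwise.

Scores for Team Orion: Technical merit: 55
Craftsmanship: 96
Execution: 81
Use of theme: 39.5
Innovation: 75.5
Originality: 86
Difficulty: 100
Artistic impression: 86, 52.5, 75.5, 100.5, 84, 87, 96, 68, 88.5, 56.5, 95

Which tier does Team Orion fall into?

Pass

Artistic impression: drop 52.5 → average of remaining 10 = 837/10 = 83.7
Weighted total:
  Technical merit 55 × 0.11 = 6.05
  Craftsmanship 96 × 0.06 = 5.76
  Execution 81 × 0.12 = 9.72
  Use of theme 39.5 × 0.05 = 1.975
  Innovation 75.5 × 0.23 = 17.365
  Originality 86 × 0.11 = 9.46
  Difficulty 100 × 0.19 = 19
  Artistic impression 83.7 × 0.13 = 10.881
Sum = 80.211
80.211 ≥ 70 → Pass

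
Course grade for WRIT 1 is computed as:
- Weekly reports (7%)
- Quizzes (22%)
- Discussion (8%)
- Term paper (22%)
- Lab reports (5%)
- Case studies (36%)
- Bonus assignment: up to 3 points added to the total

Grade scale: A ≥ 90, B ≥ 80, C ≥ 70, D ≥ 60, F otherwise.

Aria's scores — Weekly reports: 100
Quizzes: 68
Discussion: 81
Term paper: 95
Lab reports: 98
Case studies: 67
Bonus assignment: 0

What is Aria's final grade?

Weighted total:
  Weekly reports 100 × 0.07 = 7
  Quizzes 68 × 0.22 = 14.96
  Discussion 81 × 0.08 = 6.48
  Term paper 95 × 0.22 = 20.9
  Lab reports 98 × 0.05 = 4.9
  Case studies 67 × 0.36 = 24.12
Sum = 78.36
Bonus assignment: 78.36 + 0 = 78.36
78.36 is ≥ 70 and < 80 → C

C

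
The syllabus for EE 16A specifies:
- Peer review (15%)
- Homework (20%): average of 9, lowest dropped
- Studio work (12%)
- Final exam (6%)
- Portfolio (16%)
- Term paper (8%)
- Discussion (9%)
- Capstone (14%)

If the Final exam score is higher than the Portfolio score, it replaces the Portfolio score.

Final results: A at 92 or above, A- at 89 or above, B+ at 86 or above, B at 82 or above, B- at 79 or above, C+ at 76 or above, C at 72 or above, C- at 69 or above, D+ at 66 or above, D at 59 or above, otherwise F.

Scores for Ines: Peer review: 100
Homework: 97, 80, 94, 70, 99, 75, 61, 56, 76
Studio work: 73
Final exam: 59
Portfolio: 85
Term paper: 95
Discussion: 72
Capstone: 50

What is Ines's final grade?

Homework: drop 56 → average of remaining 8 = 652/8 = 81.5
Final exam (59) ≤ Portfolio (85), so Portfolio stays at 85.
Weighted total:
  Peer review 100 × 0.15 = 15
  Homework 81.5 × 0.2 = 16.3
  Studio work 73 × 0.12 = 8.76
  Final exam 59 × 0.06 = 3.54
  Portfolio 85 × 0.16 = 13.6
  Term paper 95 × 0.08 = 7.6
  Discussion 72 × 0.09 = 6.48
  Capstone 50 × 0.14 = 7
Sum = 78.28
78.28 is ≥ 76 and < 79 → C+

C+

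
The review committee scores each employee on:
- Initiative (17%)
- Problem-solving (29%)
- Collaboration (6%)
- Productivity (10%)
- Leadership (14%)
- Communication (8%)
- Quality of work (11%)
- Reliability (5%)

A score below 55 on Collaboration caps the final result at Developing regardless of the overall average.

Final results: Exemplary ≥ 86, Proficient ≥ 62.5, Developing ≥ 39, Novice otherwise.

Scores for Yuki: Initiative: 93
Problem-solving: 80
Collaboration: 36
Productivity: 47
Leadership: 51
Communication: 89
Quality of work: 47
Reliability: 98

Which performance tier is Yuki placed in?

Developing

Collaboration score 36 < 55: minimum not met.
Weighted total:
  Initiative 93 × 0.17 = 15.81
  Problem-solving 80 × 0.29 = 23.2
  Collaboration 36 × 0.06 = 2.16
  Productivity 47 × 0.1 = 4.7
  Leadership 51 × 0.14 = 7.14
  Communication 89 × 0.08 = 7.12
  Quality of work 47 × 0.11 = 5.17
  Reliability 98 × 0.05 = 4.9
Sum = 70.2
70.2 would be Proficient; cap at Developing applies → Developing.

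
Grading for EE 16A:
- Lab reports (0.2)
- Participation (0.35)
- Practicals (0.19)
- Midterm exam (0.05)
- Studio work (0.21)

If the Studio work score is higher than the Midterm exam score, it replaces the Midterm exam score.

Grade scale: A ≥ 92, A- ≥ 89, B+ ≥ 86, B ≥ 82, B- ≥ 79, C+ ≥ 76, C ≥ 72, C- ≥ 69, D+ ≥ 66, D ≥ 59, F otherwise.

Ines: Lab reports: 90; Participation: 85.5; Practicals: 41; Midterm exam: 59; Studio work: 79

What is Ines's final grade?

C+

Studio work (79) > Midterm exam (59), so Midterm exam counts as 79.
Weighted total:
  Lab reports 90 × 0.2 = 18
  Participation 85.5 × 0.35 = 29.925
  Practicals 41 × 0.19 = 7.79
  Midterm exam 79 × 0.05 = 3.95
  Studio work 79 × 0.21 = 16.59
Sum = 76.255
76.255 is ≥ 76 and < 79 → C+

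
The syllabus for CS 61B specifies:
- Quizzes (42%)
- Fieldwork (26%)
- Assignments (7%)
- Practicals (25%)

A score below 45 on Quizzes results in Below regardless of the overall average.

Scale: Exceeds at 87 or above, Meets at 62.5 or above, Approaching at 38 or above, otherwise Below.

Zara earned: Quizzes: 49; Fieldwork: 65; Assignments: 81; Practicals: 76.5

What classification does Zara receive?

Quizzes score 49 ≥ 45: minimum met.
Weighted total:
  Quizzes 49 × 0.42 = 20.58
  Fieldwork 65 × 0.26 = 16.9
  Assignments 81 × 0.07 = 5.67
  Practicals 76.5 × 0.25 = 19.125
Sum = 62.275
62.275 is ≥ 38 and < 62.5 → Approaching

Approaching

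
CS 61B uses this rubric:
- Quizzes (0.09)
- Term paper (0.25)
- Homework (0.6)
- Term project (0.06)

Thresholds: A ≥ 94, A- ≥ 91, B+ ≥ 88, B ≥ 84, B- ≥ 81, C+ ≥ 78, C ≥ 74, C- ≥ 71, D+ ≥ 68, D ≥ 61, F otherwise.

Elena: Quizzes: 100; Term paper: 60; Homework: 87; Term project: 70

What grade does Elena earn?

Weighted total:
  Quizzes 100 × 0.09 = 9
  Term paper 60 × 0.25 = 15
  Homework 87 × 0.6 = 52.2
  Term project 70 × 0.06 = 4.2
Sum = 80.4
80.4 is ≥ 78 and < 81 → C+

C+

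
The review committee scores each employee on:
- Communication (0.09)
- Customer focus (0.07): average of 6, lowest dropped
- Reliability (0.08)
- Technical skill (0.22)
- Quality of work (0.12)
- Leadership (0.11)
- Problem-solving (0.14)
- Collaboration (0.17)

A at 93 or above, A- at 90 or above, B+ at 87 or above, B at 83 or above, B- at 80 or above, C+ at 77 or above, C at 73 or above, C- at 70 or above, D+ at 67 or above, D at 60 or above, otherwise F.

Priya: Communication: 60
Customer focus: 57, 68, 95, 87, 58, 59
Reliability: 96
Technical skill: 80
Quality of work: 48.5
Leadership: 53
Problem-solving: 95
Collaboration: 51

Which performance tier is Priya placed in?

Customer focus: drop 57 → average of remaining 5 = 367/5 = 73.4
Weighted total:
  Communication 60 × 0.09 = 5.4
  Customer focus 73.4 × 0.07 = 5.138
  Reliability 96 × 0.08 = 7.68
  Technical skill 80 × 0.22 = 17.6
  Quality of work 48.5 × 0.12 = 5.82
  Leadership 53 × 0.11 = 5.83
  Problem-solving 95 × 0.14 = 13.3
  Collaboration 51 × 0.17 = 8.67
Sum = 69.438
69.438 is ≥ 67 and < 70 → D+

D+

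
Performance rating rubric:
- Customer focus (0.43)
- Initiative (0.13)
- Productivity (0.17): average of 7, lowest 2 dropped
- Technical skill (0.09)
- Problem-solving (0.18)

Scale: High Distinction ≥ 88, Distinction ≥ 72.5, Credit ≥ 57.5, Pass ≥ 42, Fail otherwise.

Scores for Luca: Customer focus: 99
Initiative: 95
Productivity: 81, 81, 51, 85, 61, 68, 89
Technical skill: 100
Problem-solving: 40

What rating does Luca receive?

Productivity: drop 51, 61 → average of remaining 5 = 404/5 = 80.8
Weighted total:
  Customer focus 99 × 0.43 = 42.57
  Initiative 95 × 0.13 = 12.35
  Productivity 80.8 × 0.17 = 13.736
  Technical skill 100 × 0.09 = 9
  Problem-solving 40 × 0.18 = 7.2
Sum = 84.856
84.856 is ≥ 72.5 and < 88 → Distinction

Distinction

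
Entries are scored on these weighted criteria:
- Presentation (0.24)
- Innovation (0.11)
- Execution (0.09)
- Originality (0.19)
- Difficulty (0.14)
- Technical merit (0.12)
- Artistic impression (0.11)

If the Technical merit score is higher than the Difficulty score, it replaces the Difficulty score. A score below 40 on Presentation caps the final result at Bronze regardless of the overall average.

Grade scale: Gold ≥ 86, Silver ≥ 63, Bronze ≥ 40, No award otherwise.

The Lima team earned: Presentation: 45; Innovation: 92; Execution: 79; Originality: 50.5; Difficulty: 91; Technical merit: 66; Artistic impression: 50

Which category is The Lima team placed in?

Silver

Technical merit (66) ≤ Difficulty (91), so Difficulty stays at 91.
Presentation score 45 ≥ 40: minimum met.
Weighted total:
  Presentation 45 × 0.24 = 10.8
  Innovation 92 × 0.11 = 10.12
  Execution 79 × 0.09 = 7.11
  Originality 50.5 × 0.19 = 9.595
  Difficulty 91 × 0.14 = 12.74
  Technical merit 66 × 0.12 = 7.92
  Artistic impression 50 × 0.11 = 5.5
Sum = 63.785
63.785 is ≥ 63 and < 86 → Silver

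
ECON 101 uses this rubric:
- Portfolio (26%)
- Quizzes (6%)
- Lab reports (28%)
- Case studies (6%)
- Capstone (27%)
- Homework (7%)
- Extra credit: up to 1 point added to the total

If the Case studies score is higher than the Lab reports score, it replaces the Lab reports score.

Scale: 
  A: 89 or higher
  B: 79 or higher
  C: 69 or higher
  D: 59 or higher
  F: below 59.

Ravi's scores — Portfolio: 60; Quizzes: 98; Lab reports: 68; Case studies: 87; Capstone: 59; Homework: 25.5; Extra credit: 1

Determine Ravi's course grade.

C

Case studies (87) > Lab reports (68), so Lab reports counts as 87.
Weighted total:
  Portfolio 60 × 0.26 = 15.6
  Quizzes 98 × 0.06 = 5.88
  Lab reports 87 × 0.28 = 24.36
  Case studies 87 × 0.06 = 5.22
  Capstone 59 × 0.27 = 15.93
  Homework 25.5 × 0.07 = 1.785
Sum = 68.775
Extra credit: 68.775 + 1 = 69.775
69.775 is ≥ 69 and < 79 → C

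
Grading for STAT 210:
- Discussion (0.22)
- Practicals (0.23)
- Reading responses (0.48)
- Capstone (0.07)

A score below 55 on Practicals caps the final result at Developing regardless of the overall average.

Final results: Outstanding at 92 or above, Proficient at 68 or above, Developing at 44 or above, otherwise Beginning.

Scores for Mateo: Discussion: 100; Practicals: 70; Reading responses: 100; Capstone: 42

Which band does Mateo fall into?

Practicals score 70 ≥ 55: minimum met.
Weighted total:
  Discussion 100 × 0.22 = 22
  Practicals 70 × 0.23 = 16.1
  Reading responses 100 × 0.48 = 48
  Capstone 42 × 0.07 = 2.94
Sum = 89.04
89.04 is ≥ 68 and < 92 → Proficient

Proficient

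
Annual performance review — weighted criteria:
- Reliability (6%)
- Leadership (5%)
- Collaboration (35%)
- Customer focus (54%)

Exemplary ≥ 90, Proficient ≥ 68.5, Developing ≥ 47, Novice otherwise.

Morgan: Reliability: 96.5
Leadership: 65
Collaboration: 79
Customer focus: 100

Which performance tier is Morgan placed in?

Weighted total:
  Reliability 96.5 × 0.06 = 5.79
  Leadership 65 × 0.05 = 3.25
  Collaboration 79 × 0.35 = 27.65
  Customer focus 100 × 0.54 = 54
Sum = 90.69
90.69 ≥ 90 → Exemplary

Exemplary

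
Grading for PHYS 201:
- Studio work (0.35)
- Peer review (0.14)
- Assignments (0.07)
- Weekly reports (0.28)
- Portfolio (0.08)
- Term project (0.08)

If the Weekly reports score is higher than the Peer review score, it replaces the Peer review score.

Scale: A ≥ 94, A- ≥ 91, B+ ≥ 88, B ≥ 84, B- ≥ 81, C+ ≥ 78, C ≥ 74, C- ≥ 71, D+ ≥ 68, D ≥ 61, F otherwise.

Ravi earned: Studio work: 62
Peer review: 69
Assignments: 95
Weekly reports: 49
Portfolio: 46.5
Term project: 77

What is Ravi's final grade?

Weekly reports (49) ≤ Peer review (69), so Peer review stays at 69.
Weighted total:
  Studio work 62 × 0.35 = 21.7
  Peer review 69 × 0.14 = 9.66
  Assignments 95 × 0.07 = 6.65
  Weekly reports 49 × 0.28 = 13.72
  Portfolio 46.5 × 0.08 = 3.72
  Term project 77 × 0.08 = 6.16
Sum = 61.61
61.61 is ≥ 61 and < 68 → D

D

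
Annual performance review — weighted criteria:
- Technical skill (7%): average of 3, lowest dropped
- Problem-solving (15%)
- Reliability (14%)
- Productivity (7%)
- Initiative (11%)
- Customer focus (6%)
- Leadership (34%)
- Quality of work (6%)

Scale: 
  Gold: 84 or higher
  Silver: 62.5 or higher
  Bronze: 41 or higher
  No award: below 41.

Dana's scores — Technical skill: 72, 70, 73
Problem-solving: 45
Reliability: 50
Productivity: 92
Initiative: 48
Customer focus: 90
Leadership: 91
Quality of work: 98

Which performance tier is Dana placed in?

Technical skill: drop 70 → average of remaining 2 = 145/2 = 72.5
Weighted total:
  Technical skill 72.5 × 0.07 = 5.075
  Problem-solving 45 × 0.15 = 6.75
  Reliability 50 × 0.14 = 7
  Productivity 92 × 0.07 = 6.44
  Initiative 48 × 0.11 = 5.28
  Customer focus 90 × 0.06 = 5.4
  Leadership 91 × 0.34 = 30.94
  Quality of work 98 × 0.06 = 5.88
Sum = 72.765
72.765 is ≥ 62.5 and < 84 → Silver

Silver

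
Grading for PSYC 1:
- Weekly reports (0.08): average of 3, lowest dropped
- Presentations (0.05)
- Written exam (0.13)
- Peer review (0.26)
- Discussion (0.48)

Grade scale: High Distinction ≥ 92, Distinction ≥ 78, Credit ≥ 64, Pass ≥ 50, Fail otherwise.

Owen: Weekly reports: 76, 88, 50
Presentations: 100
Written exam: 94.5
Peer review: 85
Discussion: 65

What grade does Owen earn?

Credit

Weekly reports: drop 50 → average of remaining 2 = 164/2 = 82
Weighted total:
  Weekly reports 82 × 0.08 = 6.56
  Presentations 100 × 0.05 = 5
  Written exam 94.5 × 0.13 = 12.285
  Peer review 85 × 0.26 = 22.1
  Discussion 65 × 0.48 = 31.2
Sum = 77.145
77.145 is ≥ 64 and < 78 → Credit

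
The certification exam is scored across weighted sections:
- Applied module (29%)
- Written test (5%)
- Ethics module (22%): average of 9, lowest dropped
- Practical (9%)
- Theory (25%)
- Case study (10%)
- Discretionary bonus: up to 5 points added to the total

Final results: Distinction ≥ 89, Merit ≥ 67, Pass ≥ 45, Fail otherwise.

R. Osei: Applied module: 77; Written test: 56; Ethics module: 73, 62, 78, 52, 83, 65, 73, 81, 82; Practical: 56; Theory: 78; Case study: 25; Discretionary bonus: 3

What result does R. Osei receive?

Merit

Ethics module: drop 52 → average of remaining 8 = 597/8 = 74.625
Weighted total:
  Applied module 77 × 0.29 = 22.33
  Written test 56 × 0.05 = 2.8
  Ethics module 74.625 × 0.22 = 16.4175
  Practical 56 × 0.09 = 5.04
  Theory 78 × 0.25 = 19.5
  Case study 25 × 0.1 = 2.5
Sum = 68.5875
Discretionary bonus: 68.5875 + 3 = 71.5875
71.5875 is ≥ 67 and < 89 → Merit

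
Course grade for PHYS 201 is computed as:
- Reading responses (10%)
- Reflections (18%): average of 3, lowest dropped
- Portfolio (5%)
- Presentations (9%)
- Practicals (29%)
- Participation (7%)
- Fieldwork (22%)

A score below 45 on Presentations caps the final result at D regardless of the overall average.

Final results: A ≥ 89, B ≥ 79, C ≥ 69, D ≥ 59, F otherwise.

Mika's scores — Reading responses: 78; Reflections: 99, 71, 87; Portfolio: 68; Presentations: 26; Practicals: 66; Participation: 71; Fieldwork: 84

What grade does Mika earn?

D

Reflections: drop 71 → average of remaining 2 = 186/2 = 93
Presentations score 26 < 45: minimum not met.
Weighted total:
  Reading responses 78 × 0.1 = 7.8
  Reflections 93 × 0.18 = 16.74
  Portfolio 68 × 0.05 = 3.4
  Presentations 26 × 0.09 = 2.34
  Practicals 66 × 0.29 = 19.14
  Participation 71 × 0.07 = 4.97
  Fieldwork 84 × 0.22 = 18.48
Sum = 72.87
72.87 would be C; cap at D applies → D.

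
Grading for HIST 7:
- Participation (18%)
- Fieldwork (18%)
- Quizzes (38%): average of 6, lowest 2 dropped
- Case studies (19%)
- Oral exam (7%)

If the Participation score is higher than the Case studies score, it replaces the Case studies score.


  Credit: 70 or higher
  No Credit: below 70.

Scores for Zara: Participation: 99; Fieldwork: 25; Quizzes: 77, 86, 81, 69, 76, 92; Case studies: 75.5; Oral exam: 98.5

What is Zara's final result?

Credit

Quizzes: drop 69, 76 → average of remaining 4 = 336/4 = 84
Participation (99) > Case studies (75.5), so Case studies counts as 99.
Weighted total:
  Participation 99 × 0.18 = 17.82
  Fieldwork 25 × 0.18 = 4.5
  Quizzes 84 × 0.38 = 31.92
  Case studies 99 × 0.19 = 18.81
  Oral exam 98.5 × 0.07 = 6.895
Sum = 79.945
79.945 ≥ 70 → Credit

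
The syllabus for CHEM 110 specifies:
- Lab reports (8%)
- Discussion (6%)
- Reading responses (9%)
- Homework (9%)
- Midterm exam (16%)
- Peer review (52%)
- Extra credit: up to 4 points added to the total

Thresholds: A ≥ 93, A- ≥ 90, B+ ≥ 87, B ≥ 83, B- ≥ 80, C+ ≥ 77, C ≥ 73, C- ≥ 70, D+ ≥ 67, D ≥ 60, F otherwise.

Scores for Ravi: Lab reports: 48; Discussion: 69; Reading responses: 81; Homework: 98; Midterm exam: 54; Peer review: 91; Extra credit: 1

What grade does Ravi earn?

Weighted total:
  Lab reports 48 × 0.08 = 3.84
  Discussion 69 × 0.06 = 4.14
  Reading responses 81 × 0.09 = 7.29
  Homework 98 × 0.09 = 8.82
  Midterm exam 54 × 0.16 = 8.64
  Peer review 91 × 0.52 = 47.32
Sum = 80.05
Extra credit: 80.05 + 1 = 81.05
81.05 is ≥ 80 and < 83 → B-

B-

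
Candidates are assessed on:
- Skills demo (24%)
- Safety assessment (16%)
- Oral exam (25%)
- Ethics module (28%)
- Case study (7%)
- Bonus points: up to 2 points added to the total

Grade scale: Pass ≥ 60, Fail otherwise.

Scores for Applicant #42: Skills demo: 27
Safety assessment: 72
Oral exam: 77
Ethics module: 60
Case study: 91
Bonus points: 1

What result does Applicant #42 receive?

Weighted total:
  Skills demo 27 × 0.24 = 6.48
  Safety assessment 72 × 0.16 = 11.52
  Oral exam 77 × 0.25 = 19.25
  Ethics module 60 × 0.28 = 16.8
  Case study 91 × 0.07 = 6.37
Sum = 60.42
Bonus points: 60.42 + 1 = 61.42
61.42 ≥ 60 → Pass

Pass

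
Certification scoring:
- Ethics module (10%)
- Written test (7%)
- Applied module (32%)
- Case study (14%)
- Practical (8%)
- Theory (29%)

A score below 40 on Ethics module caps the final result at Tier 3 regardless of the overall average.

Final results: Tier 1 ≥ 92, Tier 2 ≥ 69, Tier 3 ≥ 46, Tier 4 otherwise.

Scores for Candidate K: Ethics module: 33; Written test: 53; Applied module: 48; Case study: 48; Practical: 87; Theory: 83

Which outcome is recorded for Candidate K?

Tier 3

Ethics module score 33 < 40: minimum not met.
Weighted total:
  Ethics module 33 × 0.1 = 3.3
  Written test 53 × 0.07 = 3.71
  Applied module 48 × 0.32 = 15.36
  Case study 48 × 0.14 = 6.72
  Practical 87 × 0.08 = 6.96
  Theory 83 × 0.29 = 24.07
Sum = 60.12
60.12 would be Tier 3; cap at Tier 3 applies → Tier 3.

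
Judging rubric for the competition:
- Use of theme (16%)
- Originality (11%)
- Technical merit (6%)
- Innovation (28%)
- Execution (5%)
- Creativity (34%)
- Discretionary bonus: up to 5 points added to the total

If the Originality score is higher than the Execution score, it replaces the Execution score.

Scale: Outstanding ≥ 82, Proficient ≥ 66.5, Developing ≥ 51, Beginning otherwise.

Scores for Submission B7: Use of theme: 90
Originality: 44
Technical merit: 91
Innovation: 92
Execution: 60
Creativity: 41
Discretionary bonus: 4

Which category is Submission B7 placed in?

Proficient

Originality (44) ≤ Execution (60), so Execution stays at 60.
Weighted total:
  Use of theme 90 × 0.16 = 14.4
  Originality 44 × 0.11 = 4.84
  Technical merit 91 × 0.06 = 5.46
  Innovation 92 × 0.28 = 25.76
  Execution 60 × 0.05 = 3
  Creativity 41 × 0.34 = 13.94
Sum = 67.4
Discretionary bonus: 67.4 + 4 = 71.4
71.4 is ≥ 66.5 and < 82 → Proficient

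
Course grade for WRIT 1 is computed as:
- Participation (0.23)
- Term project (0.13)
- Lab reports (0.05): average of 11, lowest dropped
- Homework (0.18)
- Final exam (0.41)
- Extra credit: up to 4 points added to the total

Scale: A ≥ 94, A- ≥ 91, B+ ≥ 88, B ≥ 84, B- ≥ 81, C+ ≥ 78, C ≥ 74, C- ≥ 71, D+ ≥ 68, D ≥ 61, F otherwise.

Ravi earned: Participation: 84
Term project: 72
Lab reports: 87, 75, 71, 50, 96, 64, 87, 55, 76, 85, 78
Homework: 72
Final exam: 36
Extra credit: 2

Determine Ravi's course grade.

D

Lab reports: drop 50 → average of remaining 10 = 774/10 = 77.4
Weighted total:
  Participation 84 × 0.23 = 19.32
  Term project 72 × 0.13 = 9.36
  Lab reports 77.4 × 0.05 = 3.87
  Homework 72 × 0.18 = 12.96
  Final exam 36 × 0.41 = 14.76
Sum = 60.27
Extra credit: 60.27 + 2 = 62.27
62.27 is ≥ 61 and < 68 → D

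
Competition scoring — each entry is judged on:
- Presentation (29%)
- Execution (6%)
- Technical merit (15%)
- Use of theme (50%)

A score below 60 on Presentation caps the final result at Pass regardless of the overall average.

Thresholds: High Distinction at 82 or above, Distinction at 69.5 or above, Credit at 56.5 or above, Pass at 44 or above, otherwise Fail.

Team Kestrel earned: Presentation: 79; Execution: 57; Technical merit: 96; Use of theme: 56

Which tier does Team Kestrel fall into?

Presentation score 79 ≥ 60: minimum met.
Weighted total:
  Presentation 79 × 0.29 = 22.91
  Execution 57 × 0.06 = 3.42
  Technical merit 96 × 0.15 = 14.4
  Use of theme 56 × 0.5 = 28
Sum = 68.73
68.73 is ≥ 56.5 and < 69.5 → Credit

Credit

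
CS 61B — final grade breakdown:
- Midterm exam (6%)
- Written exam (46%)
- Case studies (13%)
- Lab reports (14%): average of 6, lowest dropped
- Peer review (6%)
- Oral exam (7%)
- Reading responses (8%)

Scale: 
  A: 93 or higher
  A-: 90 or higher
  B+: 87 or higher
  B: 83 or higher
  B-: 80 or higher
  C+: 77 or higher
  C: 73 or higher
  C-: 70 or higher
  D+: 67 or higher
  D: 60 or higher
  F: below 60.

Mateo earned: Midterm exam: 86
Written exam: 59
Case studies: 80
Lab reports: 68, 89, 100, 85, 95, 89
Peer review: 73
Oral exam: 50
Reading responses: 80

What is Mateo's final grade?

Lab reports: drop 68 → average of remaining 5 = 458/5 = 91.6
Weighted total:
  Midterm exam 86 × 0.06 = 5.16
  Written exam 59 × 0.46 = 27.14
  Case studies 80 × 0.13 = 10.4
  Lab reports 91.6 × 0.14 = 12.824
  Peer review 73 × 0.06 = 4.38
  Oral exam 50 × 0.07 = 3.5
  Reading responses 80 × 0.08 = 6.4
Sum = 69.804
69.804 is ≥ 67 and < 70 → D+

D+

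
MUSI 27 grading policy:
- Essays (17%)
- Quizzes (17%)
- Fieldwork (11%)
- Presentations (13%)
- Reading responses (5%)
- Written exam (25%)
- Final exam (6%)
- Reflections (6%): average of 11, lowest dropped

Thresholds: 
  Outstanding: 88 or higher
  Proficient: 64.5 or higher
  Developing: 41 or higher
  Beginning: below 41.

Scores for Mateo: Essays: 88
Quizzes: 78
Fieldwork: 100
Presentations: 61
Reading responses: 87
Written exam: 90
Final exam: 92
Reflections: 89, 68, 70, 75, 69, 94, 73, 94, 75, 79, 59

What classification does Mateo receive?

Reflections: drop 59 → average of remaining 10 = 786/10 = 78.6
Weighted total:
  Essays 88 × 0.17 = 14.96
  Quizzes 78 × 0.17 = 13.26
  Fieldwork 100 × 0.11 = 11
  Presentations 61 × 0.13 = 7.93
  Reading responses 87 × 0.05 = 4.35
  Written exam 90 × 0.25 = 22.5
  Final exam 92 × 0.06 = 5.52
  Reflections 78.6 × 0.06 = 4.716
Sum = 84.236
84.236 is ≥ 64.5 and < 88 → Proficient

Proficient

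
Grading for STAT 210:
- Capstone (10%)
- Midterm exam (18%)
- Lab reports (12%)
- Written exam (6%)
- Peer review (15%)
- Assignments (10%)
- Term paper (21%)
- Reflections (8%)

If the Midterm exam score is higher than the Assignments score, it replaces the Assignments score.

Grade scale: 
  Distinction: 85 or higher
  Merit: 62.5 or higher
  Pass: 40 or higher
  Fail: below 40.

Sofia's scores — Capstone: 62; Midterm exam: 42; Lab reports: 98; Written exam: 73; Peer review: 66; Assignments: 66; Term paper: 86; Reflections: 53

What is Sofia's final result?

Merit

Midterm exam (42) ≤ Assignments (66), so Assignments stays at 66.
Weighted total:
  Capstone 62 × 0.1 = 6.2
  Midterm exam 42 × 0.18 = 7.56
  Lab reports 98 × 0.12 = 11.76
  Written exam 73 × 0.06 = 4.38
  Peer review 66 × 0.15 = 9.9
  Assignments 66 × 0.1 = 6.6
  Term paper 86 × 0.21 = 18.06
  Reflections 53 × 0.08 = 4.24
Sum = 68.7
68.7 is ≥ 62.5 and < 85 → Merit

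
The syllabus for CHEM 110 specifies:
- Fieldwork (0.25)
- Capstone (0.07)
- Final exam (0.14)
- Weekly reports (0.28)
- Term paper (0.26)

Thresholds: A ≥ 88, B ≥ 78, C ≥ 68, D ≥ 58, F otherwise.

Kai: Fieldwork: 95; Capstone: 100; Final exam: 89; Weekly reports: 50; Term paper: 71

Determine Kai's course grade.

C

Weighted total:
  Fieldwork 95 × 0.25 = 23.75
  Capstone 100 × 0.07 = 7
  Final exam 89 × 0.14 = 12.46
  Weekly reports 50 × 0.28 = 14
  Term paper 71 × 0.26 = 18.46
Sum = 75.67
75.67 is ≥ 68 and < 78 → C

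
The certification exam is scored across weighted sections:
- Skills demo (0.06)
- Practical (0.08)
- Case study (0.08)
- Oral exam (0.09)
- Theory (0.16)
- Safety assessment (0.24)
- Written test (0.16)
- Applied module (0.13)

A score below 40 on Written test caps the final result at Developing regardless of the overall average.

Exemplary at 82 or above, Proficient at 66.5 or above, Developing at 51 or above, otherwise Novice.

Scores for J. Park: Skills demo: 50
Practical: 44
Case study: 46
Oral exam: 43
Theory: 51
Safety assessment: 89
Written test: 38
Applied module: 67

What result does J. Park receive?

Written test score 38 < 40: minimum not met.
Weighted total:
  Skills demo 50 × 0.06 = 3
  Practical 44 × 0.08 = 3.52
  Case study 46 × 0.08 = 3.68
  Oral exam 43 × 0.09 = 3.87
  Theory 51 × 0.16 = 8.16
  Safety assessment 89 × 0.24 = 21.36
  Written test 38 × 0.16 = 6.08
  Applied module 67 × 0.13 = 8.71
Sum = 58.38
58.38 would be Developing; cap at Developing applies → Developing.

Developing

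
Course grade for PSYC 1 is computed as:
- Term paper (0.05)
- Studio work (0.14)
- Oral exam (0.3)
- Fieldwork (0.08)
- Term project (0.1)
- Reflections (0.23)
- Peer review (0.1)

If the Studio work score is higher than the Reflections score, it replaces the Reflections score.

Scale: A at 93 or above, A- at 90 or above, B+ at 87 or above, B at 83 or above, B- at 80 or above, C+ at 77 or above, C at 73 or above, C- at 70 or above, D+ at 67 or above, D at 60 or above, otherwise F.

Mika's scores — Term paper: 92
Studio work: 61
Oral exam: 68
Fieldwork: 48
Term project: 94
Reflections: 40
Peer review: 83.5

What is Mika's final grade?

D+

Studio work (61) > Reflections (40), so Reflections counts as 61.
Weighted total:
  Term paper 92 × 0.05 = 4.6
  Studio work 61 × 0.14 = 8.54
  Oral exam 68 × 0.3 = 20.4
  Fieldwork 48 × 0.08 = 3.84
  Term project 94 × 0.1 = 9.4
  Reflections 61 × 0.23 = 14.03
  Peer review 83.5 × 0.1 = 8.35
Sum = 69.16
69.16 is ≥ 67 and < 70 → D+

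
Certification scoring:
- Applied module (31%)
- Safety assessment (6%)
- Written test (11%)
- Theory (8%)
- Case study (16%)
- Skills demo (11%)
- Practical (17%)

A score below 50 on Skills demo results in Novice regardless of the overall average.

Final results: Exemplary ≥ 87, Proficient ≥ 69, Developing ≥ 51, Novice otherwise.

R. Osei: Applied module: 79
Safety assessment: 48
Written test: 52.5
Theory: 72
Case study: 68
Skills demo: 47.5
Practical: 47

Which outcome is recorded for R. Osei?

Skills demo score 47.5 < 50: minimum not met.
Weighted total:
  Applied module 79 × 0.31 = 24.49
  Safety assessment 48 × 0.06 = 2.88
  Written test 52.5 × 0.11 = 5.775
  Theory 72 × 0.08 = 5.76
  Case study 68 × 0.16 = 10.88
  Skills demo 47.5 × 0.11 = 5.225
  Practical 47 × 0.17 = 7.99
Sum = 63
Because the Skills demo minimum was not met, the result is Novice.

Novice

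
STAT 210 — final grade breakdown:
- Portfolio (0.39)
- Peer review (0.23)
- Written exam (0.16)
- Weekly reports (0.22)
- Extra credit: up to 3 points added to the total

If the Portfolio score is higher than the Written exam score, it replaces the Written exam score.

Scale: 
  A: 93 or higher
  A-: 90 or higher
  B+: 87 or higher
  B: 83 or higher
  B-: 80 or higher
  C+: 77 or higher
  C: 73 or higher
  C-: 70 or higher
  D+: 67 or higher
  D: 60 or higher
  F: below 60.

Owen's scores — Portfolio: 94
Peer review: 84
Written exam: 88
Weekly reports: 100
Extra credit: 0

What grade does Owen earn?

A

Portfolio (94) > Written exam (88), so Written exam counts as 94.
Weighted total:
  Portfolio 94 × 0.39 = 36.66
  Peer review 84 × 0.23 = 19.32
  Written exam 94 × 0.16 = 15.04
  Weekly reports 100 × 0.22 = 22
Sum = 93.02
Extra credit: 93.02 + 0 = 93.02
93.02 ≥ 93 → A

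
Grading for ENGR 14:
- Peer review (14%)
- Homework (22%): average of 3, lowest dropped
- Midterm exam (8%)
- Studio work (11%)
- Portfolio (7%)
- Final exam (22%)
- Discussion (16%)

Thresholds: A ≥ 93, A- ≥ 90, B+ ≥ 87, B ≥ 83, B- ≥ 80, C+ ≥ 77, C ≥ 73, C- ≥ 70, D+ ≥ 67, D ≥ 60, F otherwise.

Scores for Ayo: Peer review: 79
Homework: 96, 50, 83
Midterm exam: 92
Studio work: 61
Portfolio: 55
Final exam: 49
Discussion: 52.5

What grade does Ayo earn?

D+

Homework: drop 50 → average of remaining 2 = 179/2 = 89.5
Weighted total:
  Peer review 79 × 0.14 = 11.06
  Homework 89.5 × 0.22 = 19.69
  Midterm exam 92 × 0.08 = 7.36
  Studio work 61 × 0.11 = 6.71
  Portfolio 55 × 0.07 = 3.85
  Final exam 49 × 0.22 = 10.78
  Discussion 52.5 × 0.16 = 8.4
Sum = 67.85
67.85 is ≥ 67 and < 70 → D+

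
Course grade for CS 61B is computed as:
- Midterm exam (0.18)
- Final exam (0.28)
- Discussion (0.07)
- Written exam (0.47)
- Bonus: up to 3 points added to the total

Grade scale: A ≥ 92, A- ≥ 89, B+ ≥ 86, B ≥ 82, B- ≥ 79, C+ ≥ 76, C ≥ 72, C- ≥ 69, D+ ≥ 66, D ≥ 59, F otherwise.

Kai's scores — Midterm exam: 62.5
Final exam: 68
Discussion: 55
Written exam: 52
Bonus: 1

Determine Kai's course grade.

Weighted total:
  Midterm exam 62.5 × 0.18 = 11.25
  Final exam 68 × 0.28 = 19.04
  Discussion 55 × 0.07 = 3.85
  Written exam 52 × 0.47 = 24.44
Sum = 58.58
Bonus: 58.58 + 1 = 59.58
59.58 is ≥ 59 and < 66 → D

D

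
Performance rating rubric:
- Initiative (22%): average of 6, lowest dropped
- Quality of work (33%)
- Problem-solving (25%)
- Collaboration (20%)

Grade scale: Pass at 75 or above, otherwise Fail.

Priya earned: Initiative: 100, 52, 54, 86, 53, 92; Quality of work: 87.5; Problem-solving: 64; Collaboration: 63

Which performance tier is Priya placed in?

Fail

Initiative: drop 52 → average of remaining 5 = 385/5 = 77
Weighted total:
  Initiative 77 × 0.22 = 16.94
  Quality of work 87.5 × 0.33 = 28.875
  Problem-solving 64 × 0.25 = 16
  Collaboration 63 × 0.2 = 12.6
Sum = 74.415
74.415 < 75 → Fail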